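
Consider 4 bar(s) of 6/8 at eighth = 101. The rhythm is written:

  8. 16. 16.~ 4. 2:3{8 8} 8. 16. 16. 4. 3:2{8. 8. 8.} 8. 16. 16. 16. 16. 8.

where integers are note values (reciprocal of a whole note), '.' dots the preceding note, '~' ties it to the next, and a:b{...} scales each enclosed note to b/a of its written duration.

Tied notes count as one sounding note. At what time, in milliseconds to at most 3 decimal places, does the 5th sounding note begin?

note 5 onset = 15/2b = 4455.446ms

1. 0.0ms @ 0 + 891.089ms (3/2)
2. 891.089ms @ 3/2 + 445.545ms (3/4)
3. 1336.634ms @ 9/4 + 2227.723ms (15/4)
4. 3564.356ms @ 6 + 891.089ms (3/2)
5. 4455.446ms @ 15/2 + 891.089ms (3/2)
6. 5346.535ms @ 9 + 891.089ms (3/2)
7. 6237.624ms @ 21/2 + 445.545ms (3/4)
8. 6683.168ms @ 45/4 + 445.545ms (3/4)
9. 7128.713ms @ 12 + 1782.178ms (3)
10. 8910.891ms @ 15 + 594.059ms (1)
11. 9504.95ms @ 16 + 594.059ms (1)
12. 10099.01ms @ 17 + 594.059ms (1)
13. 10693.069ms @ 18 + 891.089ms (3/2)
14. 11584.158ms @ 39/2 + 445.545ms (3/4)
15. 12029.703ms @ 81/4 + 445.545ms (3/4)
16. 12475.248ms @ 21 + 445.545ms (3/4)
17. 12920.792ms @ 87/4 + 445.545ms (3/4)
18. 13366.337ms @ 45/2 + 891.089ms (3/2)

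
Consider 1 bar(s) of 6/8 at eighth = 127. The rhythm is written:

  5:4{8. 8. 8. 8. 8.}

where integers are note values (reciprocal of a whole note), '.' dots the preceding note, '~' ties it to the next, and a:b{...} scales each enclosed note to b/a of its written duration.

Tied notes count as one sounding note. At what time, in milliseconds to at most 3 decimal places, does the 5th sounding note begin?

1. 0.0ms @ 0 + 566.929ms (6/5)
2. 566.929ms @ 6/5 + 566.929ms (6/5)
3. 1133.858ms @ 12/5 + 566.929ms (6/5)
4. 1700.787ms @ 18/5 + 566.929ms (6/5)
5. 2267.717ms @ 24/5 + 566.929ms (6/5)

note 5 onset = 24/5b = 2267.717ms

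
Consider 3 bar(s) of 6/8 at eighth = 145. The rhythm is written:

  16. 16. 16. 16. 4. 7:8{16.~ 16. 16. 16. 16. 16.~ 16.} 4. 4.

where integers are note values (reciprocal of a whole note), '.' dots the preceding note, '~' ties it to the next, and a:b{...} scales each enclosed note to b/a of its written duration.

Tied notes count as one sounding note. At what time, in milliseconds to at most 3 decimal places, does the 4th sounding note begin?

note 4 onset = 9/4b = 931.034ms

1. 0.0ms @ 0 + 310.345ms (3/4)
2. 310.345ms @ 3/4 + 310.345ms (3/4)
3. 620.69ms @ 3/2 + 310.345ms (3/4)
4. 931.034ms @ 9/4 + 310.345ms (3/4)
5. 1241.379ms @ 3 + 1241.379ms (3)
6. 2482.759ms @ 6 + 709.36ms (12/7)
7. 3192.118ms @ 54/7 + 354.68ms (6/7)
8. 3546.798ms @ 60/7 + 354.68ms (6/7)
9. 3901.478ms @ 66/7 + 354.68ms (6/7)
10. 4256.158ms @ 72/7 + 709.36ms (12/7)
11. 4965.517ms @ 12 + 1241.379ms (3)
12. 6206.897ms @ 15 + 1241.379ms (3)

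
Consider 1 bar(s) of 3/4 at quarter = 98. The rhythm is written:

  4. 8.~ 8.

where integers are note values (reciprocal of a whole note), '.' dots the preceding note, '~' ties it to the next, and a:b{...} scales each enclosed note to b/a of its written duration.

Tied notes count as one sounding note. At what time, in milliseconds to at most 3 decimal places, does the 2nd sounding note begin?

note 2 onset = 3/2b = 918.367ms

1. 0.0ms @ 0 + 918.367ms (3/2)
2. 918.367ms @ 3/2 + 918.367ms (3/2)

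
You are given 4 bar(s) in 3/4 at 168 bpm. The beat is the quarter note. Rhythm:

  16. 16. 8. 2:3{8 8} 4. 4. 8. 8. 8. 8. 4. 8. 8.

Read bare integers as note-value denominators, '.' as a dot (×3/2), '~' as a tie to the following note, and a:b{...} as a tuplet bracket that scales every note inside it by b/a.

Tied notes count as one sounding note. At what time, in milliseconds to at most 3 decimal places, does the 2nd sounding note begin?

note 2 onset = 3/8b = 133.929ms

1. 0.0ms @ 0 + 133.929ms (3/8)
2. 133.929ms @ 3/8 + 133.929ms (3/8)
3. 267.857ms @ 3/4 + 267.857ms (3/4)
4. 535.714ms @ 3/2 + 267.857ms (3/4)
5. 803.571ms @ 9/4 + 267.857ms (3/4)
6. 1071.429ms @ 3 + 535.714ms (3/2)
7. 1607.143ms @ 9/2 + 535.714ms (3/2)
8. 2142.857ms @ 6 + 267.857ms (3/4)
9. 2410.714ms @ 27/4 + 267.857ms (3/4)
10. 2678.571ms @ 15/2 + 267.857ms (3/4)
11. 2946.429ms @ 33/4 + 267.857ms (3/4)
12. 3214.286ms @ 9 + 535.714ms (3/2)
13. 3750.0ms @ 21/2 + 267.857ms (3/4)
14. 4017.857ms @ 45/4 + 267.857ms (3/4)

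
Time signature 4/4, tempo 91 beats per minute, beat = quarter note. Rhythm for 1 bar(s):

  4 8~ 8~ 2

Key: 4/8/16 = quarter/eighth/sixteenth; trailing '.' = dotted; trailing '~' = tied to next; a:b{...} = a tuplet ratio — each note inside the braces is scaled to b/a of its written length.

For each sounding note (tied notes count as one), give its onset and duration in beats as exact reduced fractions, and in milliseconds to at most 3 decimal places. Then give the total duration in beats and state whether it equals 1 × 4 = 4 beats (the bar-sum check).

1) 0.0ms=0b +659.341ms=1b
2) 659.341ms=1b +1978.022ms=3b
Σ=4b of 4 (91bpm 4/4) — PASS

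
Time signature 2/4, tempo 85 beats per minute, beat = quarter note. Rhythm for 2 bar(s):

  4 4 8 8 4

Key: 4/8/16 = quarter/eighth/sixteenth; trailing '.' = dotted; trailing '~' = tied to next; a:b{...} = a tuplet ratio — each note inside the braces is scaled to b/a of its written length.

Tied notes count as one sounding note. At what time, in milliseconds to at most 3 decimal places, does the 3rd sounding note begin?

1. 0.0ms @ 0 + 705.882ms (1)
2. 705.882ms @ 1 + 705.882ms (1)
3. 1411.765ms @ 2 + 352.941ms (1/2)
4. 1764.706ms @ 5/2 + 352.941ms (1/2)
5. 2117.647ms @ 3 + 705.882ms (1)

note 3 onset = 2b = 1411.765ms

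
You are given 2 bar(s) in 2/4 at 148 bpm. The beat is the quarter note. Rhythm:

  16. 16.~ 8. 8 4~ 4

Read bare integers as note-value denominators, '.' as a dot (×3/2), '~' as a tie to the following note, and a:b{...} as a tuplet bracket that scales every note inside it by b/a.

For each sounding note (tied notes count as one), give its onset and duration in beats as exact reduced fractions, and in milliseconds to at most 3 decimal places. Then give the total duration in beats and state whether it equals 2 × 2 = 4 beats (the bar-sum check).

1) 0.0ms=0b +152.027ms=3/8b
2) 152.027ms=3/8b +456.081ms=9/8b
3) 608.108ms=3/2b +202.703ms=1/2b
4) 810.811ms=2b +810.811ms=2b
Σ=4b of 4 (148bpm 2/4) — PASS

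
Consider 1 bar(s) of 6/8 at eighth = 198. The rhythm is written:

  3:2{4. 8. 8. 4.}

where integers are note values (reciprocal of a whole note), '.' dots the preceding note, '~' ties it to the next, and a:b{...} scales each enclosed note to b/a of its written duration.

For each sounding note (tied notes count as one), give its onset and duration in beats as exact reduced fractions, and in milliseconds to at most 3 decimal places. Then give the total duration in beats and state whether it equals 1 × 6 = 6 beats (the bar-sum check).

1) 0.0ms=0b +606.061ms=2b
2) 606.061ms=2b +303.03ms=1b
3) 909.091ms=3b +303.03ms=1b
4) 1212.121ms=4b +606.061ms=2b
Σ=6b of 6 (198bpm 6/8) — PASS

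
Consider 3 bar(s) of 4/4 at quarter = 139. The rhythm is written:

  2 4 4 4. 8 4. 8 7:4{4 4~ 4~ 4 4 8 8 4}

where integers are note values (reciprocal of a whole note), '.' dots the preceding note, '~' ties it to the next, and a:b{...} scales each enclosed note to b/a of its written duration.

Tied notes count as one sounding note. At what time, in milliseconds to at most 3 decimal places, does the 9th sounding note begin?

1. 0.0ms @ 0 + 863.309ms (2)
2. 863.309ms @ 2 + 431.655ms (1)
3. 1294.964ms @ 3 + 431.655ms (1)
4. 1726.619ms @ 4 + 647.482ms (3/2)
5. 2374.101ms @ 11/2 + 215.827ms (1/2)
6. 2589.928ms @ 6 + 647.482ms (3/2)
7. 3237.41ms @ 15/2 + 215.827ms (1/2)
8. 3453.237ms @ 8 + 246.66ms (4/7)
9. 3699.897ms @ 60/7 + 739.979ms (12/7)
10. 4439.877ms @ 72/7 + 246.66ms (4/7)
11. 4686.536ms @ 76/7 + 123.33ms (2/7)
12. 4809.866ms @ 78/7 + 123.33ms (2/7)
13. 4933.196ms @ 80/7 + 246.66ms (4/7)

note 9 onset = 60/7b = 3699.897ms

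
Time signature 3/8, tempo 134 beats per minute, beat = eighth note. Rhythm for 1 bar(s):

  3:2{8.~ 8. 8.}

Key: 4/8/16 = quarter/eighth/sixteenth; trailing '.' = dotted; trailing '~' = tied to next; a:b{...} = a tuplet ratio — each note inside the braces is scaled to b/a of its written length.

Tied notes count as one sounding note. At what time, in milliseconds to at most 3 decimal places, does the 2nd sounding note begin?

note 2 onset = 2b = 895.522ms

1. 0.0ms @ 0 + 895.522ms (2)
2. 895.522ms @ 2 + 447.761ms (1)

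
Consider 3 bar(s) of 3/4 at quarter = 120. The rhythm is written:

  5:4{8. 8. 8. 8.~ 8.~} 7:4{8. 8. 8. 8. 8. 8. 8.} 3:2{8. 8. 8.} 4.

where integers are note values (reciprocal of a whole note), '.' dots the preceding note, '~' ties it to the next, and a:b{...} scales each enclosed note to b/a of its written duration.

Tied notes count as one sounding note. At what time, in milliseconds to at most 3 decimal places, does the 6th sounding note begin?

note 6 onset = 27/7b = 1928.571ms

1. 0.0ms @ 0 + 300.0ms (3/5)
2. 300.0ms @ 3/5 + 300.0ms (3/5)
3. 600.0ms @ 6/5 + 300.0ms (3/5)
4. 900.0ms @ 9/5 + 814.286ms (57/35)
5. 1714.286ms @ 24/7 + 214.286ms (3/7)
6. 1928.571ms @ 27/7 + 214.286ms (3/7)
7. 2142.857ms @ 30/7 + 214.286ms (3/7)
8. 2357.143ms @ 33/7 + 214.286ms (3/7)
9. 2571.429ms @ 36/7 + 214.286ms (3/7)
10. 2785.714ms @ 39/7 + 214.286ms (3/7)
11. 3000.0ms @ 6 + 250.0ms (1/2)
12. 3250.0ms @ 13/2 + 250.0ms (1/2)
13. 3500.0ms @ 7 + 250.0ms (1/2)
14. 3750.0ms @ 15/2 + 750.0ms (3/2)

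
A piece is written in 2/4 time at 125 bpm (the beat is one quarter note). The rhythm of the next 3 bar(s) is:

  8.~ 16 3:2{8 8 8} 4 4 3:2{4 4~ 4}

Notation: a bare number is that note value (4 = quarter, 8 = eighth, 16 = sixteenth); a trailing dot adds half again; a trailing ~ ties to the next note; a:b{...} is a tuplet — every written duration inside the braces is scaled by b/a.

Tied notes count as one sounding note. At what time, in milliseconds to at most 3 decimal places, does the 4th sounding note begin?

note 4 onset = 5/3b = 800.0ms

1. 0.0ms @ 0 + 480.0ms (1)
2. 480.0ms @ 1 + 160.0ms (1/3)
3. 640.0ms @ 4/3 + 160.0ms (1/3)
4. 800.0ms @ 5/3 + 160.0ms (1/3)
5. 960.0ms @ 2 + 480.0ms (1)
6. 1440.0ms @ 3 + 480.0ms (1)
7. 1920.0ms @ 4 + 320.0ms (2/3)
8. 2240.0ms @ 14/3 + 640.0ms (4/3)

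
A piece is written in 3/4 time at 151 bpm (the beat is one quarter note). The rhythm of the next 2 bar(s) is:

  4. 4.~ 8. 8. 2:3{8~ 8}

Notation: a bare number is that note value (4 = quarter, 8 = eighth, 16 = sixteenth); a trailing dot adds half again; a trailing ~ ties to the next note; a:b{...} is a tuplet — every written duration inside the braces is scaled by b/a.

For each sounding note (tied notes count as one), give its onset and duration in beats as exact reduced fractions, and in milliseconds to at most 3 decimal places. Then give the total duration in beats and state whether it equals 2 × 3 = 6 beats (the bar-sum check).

1) 0.0ms=0b +596.026ms=3/2b
2) 596.026ms=3/2b +894.04ms=9/4b
3) 1490.066ms=15/4b +298.013ms=3/4b
4) 1788.079ms=9/2b +596.026ms=3/2b
Σ=6b of 6 (151bpm 3/4) — PASS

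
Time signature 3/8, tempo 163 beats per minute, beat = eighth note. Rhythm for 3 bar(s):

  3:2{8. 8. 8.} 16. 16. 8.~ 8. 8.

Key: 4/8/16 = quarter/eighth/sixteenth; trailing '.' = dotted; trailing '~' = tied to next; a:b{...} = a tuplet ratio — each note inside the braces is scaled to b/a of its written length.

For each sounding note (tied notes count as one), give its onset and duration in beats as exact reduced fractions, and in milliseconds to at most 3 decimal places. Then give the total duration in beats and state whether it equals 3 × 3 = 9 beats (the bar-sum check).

1) 0.0ms=0b +368.098ms=1b
2) 368.098ms=1b +368.098ms=1b
3) 736.196ms=2b +368.098ms=1b
4) 1104.294ms=3b +276.074ms=3/4b
5) 1380.368ms=15/4b +276.074ms=3/4b
6) 1656.442ms=9/2b +1104.294ms=3b
7) 2760.736ms=15/2b +552.147ms=3/2b
Σ=9b of 9 (163bpm 3/8) — PASS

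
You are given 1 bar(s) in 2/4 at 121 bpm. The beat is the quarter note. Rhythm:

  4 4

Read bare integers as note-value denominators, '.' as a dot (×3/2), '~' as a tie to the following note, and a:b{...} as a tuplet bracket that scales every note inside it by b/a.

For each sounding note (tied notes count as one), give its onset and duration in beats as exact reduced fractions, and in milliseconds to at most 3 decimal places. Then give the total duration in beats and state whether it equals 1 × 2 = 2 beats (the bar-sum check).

1) 0.0ms=0b +495.868ms=1b
2) 495.868ms=1b +495.868ms=1b
Σ=2b of 2 (121bpm 2/4) — PASS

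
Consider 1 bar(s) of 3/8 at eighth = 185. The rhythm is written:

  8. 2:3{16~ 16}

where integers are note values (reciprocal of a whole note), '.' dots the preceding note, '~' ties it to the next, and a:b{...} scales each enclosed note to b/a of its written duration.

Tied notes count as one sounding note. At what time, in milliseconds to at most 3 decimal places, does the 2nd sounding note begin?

note 2 onset = 3/2b = 486.486ms

1. 0.0ms @ 0 + 486.486ms (3/2)
2. 486.486ms @ 3/2 + 486.486ms (3/2)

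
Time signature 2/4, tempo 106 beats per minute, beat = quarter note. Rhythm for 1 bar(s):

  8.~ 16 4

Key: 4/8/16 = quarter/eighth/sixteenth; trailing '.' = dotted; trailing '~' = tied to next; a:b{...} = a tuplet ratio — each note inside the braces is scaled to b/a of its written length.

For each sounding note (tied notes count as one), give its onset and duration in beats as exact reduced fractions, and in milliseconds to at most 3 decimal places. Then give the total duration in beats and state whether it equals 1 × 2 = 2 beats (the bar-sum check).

1) 0.0ms=0b +566.038ms=1b
2) 566.038ms=1b +566.038ms=1b
Σ=2b of 2 (106bpm 2/4) — PASS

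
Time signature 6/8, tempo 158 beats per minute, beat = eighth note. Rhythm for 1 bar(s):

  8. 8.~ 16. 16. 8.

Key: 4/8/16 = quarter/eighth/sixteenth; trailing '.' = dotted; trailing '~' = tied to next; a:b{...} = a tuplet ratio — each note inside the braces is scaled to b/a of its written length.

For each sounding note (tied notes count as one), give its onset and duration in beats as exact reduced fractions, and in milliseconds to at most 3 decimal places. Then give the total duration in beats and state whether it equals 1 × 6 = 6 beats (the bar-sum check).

1) 0.0ms=0b +569.62ms=3/2b
2) 569.62ms=3/2b +854.43ms=9/4b
3) 1424.051ms=15/4b +284.81ms=3/4b
4) 1708.861ms=9/2b +569.62ms=3/2b
Σ=6b of 6 (158bpm 6/8) — PASS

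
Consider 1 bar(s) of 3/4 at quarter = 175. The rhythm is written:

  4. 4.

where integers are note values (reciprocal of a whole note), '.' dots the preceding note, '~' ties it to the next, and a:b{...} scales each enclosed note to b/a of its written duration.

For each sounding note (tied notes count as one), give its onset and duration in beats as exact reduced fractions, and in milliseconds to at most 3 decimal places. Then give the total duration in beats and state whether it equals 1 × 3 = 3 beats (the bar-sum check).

1) 0.0ms=0b +514.286ms=3/2b
2) 514.286ms=3/2b +514.286ms=3/2b
Σ=3b of 3 (175bpm 3/4) — PASS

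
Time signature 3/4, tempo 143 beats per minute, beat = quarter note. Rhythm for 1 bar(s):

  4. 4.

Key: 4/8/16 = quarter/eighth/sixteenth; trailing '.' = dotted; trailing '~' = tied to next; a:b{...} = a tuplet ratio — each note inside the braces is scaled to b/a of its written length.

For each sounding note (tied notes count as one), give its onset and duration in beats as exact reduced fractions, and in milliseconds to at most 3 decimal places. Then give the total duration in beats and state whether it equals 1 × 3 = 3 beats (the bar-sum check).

1) 0.0ms=0b +629.371ms=3/2b
2) 629.371ms=3/2b +629.371ms=3/2b
Σ=3b of 3 (143bpm 3/4) — PASS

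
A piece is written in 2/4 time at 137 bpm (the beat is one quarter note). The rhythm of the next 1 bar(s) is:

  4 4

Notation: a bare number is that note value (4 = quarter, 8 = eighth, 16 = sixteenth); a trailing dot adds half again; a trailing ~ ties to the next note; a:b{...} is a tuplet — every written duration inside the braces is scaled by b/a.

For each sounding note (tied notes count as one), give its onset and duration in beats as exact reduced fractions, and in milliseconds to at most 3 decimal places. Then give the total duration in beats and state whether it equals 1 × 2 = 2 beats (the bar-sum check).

1) 0.0ms=0b +437.956ms=1b
2) 437.956ms=1b +437.956ms=1b
Σ=2b of 2 (137bpm 2/4) — PASS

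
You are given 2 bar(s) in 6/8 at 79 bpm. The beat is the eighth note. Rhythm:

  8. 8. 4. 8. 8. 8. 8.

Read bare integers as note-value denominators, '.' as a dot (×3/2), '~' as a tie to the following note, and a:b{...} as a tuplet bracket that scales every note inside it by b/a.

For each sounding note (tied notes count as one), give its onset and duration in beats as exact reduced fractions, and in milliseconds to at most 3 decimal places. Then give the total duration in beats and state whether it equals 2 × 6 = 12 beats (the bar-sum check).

1) 0.0ms=0b +1139.241ms=3/2b
2) 1139.241ms=3/2b +1139.241ms=3/2b
3) 2278.481ms=3b +2278.481ms=3b
4) 4556.962ms=6b +1139.241ms=3/2b
5) 5696.203ms=15/2b +1139.241ms=3/2b
6) 6835.443ms=9b +1139.241ms=3/2b
7) 7974.684ms=21/2b +1139.241ms=3/2b
Σ=12b of 12 (79bpm 6/8) — PASS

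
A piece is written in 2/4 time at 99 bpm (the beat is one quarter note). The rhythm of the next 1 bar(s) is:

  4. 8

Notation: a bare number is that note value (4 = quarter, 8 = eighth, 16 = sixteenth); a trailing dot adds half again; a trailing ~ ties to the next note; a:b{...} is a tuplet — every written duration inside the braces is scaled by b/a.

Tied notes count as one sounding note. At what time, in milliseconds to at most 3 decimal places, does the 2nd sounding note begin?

1. 0.0ms @ 0 + 909.091ms (3/2)
2. 909.091ms @ 3/2 + 303.03ms (1/2)

note 2 onset = 3/2b = 909.091ms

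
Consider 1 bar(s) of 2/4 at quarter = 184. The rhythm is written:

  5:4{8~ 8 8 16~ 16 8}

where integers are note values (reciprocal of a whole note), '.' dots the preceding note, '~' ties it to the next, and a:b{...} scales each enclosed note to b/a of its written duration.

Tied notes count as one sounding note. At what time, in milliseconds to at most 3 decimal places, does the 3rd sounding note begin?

1. 0.0ms @ 0 + 260.87ms (4/5)
2. 260.87ms @ 4/5 + 130.435ms (2/5)
3. 391.304ms @ 6/5 + 130.435ms (2/5)
4. 521.739ms @ 8/5 + 130.435ms (2/5)

note 3 onset = 6/5b = 391.304ms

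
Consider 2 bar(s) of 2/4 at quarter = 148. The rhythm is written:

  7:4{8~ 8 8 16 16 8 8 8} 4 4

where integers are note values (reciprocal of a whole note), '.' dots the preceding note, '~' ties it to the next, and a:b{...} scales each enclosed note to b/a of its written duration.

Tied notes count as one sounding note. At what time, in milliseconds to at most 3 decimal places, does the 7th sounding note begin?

note 7 onset = 12/7b = 694.981ms

1. 0.0ms @ 0 + 231.66ms (4/7)
2. 231.66ms @ 4/7 + 115.83ms (2/7)
3. 347.49ms @ 6/7 + 57.915ms (1/7)
4. 405.405ms @ 1 + 57.915ms (1/7)
5. 463.32ms @ 8/7 + 115.83ms (2/7)
6. 579.151ms @ 10/7 + 115.83ms (2/7)
7. 694.981ms @ 12/7 + 115.83ms (2/7)
8. 810.811ms @ 2 + 405.405ms (1)
9. 1216.216ms @ 3 + 405.405ms (1)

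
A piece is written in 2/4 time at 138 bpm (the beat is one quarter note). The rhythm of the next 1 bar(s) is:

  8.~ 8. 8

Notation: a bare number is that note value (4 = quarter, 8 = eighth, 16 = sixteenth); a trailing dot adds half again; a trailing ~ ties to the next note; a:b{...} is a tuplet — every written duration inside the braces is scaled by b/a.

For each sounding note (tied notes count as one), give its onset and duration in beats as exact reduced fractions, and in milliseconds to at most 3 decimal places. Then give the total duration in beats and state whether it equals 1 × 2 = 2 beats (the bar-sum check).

1) 0.0ms=0b +652.174ms=3/2b
2) 652.174ms=3/2b +217.391ms=1/2b
Σ=2b of 2 (138bpm 2/4) — PASS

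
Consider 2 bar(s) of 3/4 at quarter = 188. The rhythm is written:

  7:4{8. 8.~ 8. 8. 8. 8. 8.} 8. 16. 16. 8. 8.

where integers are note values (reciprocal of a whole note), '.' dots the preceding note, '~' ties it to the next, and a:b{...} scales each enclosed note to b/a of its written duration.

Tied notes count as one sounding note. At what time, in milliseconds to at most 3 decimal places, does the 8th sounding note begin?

1. 0.0ms @ 0 + 136.778ms (3/7)
2. 136.778ms @ 3/7 + 273.556ms (6/7)
3. 410.334ms @ 9/7 + 136.778ms (3/7)
4. 547.112ms @ 12/7 + 136.778ms (3/7)
5. 683.891ms @ 15/7 + 136.778ms (3/7)
6. 820.669ms @ 18/7 + 136.778ms (3/7)
7. 957.447ms @ 3 + 239.362ms (3/4)
8. 1196.809ms @ 15/4 + 119.681ms (3/8)
9. 1316.489ms @ 33/8 + 119.681ms (3/8)
10. 1436.17ms @ 9/2 + 239.362ms (3/4)
11. 1675.532ms @ 21/4 + 239.362ms (3/4)

note 8 onset = 15/4b = 1196.809ms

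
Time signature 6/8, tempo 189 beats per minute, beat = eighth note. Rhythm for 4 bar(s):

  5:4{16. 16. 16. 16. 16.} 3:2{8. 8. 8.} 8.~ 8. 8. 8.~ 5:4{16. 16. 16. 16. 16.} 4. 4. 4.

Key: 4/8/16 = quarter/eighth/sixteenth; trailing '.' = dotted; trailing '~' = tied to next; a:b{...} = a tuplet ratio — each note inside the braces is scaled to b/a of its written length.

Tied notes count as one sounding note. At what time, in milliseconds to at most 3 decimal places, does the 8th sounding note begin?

note 8 onset = 5b = 1587.302ms

1. 0.0ms @ 0 + 190.476ms (3/5)
2. 190.476ms @ 3/5 + 190.476ms (3/5)
3. 380.952ms @ 6/5 + 190.476ms (3/5)
4. 571.429ms @ 9/5 + 190.476ms (3/5)
5. 761.905ms @ 12/5 + 190.476ms (3/5)
6. 952.381ms @ 3 + 317.46ms (1)
7. 1269.841ms @ 4 + 317.46ms (1)
8. 1587.302ms @ 5 + 317.46ms (1)
9. 1904.762ms @ 6 + 952.381ms (3)
10. 2857.143ms @ 9 + 476.19ms (3/2)
11. 3333.333ms @ 21/2 + 666.667ms (21/10)
12. 4000.0ms @ 63/5 + 190.476ms (3/5)
13. 4190.476ms @ 66/5 + 190.476ms (3/5)
14. 4380.952ms @ 69/5 + 190.476ms (3/5)
15. 4571.429ms @ 72/5 + 190.476ms (3/5)
16. 4761.905ms @ 15 + 952.381ms (3)
17. 5714.286ms @ 18 + 952.381ms (3)
18. 6666.667ms @ 21 + 952.381ms (3)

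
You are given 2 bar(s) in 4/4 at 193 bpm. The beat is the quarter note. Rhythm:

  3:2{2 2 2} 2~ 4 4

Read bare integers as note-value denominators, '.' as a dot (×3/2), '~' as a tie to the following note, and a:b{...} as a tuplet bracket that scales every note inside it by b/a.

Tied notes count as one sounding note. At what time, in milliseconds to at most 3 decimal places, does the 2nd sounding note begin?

1. 0.0ms @ 0 + 414.508ms (4/3)
2. 414.508ms @ 4/3 + 414.508ms (4/3)
3. 829.016ms @ 8/3 + 414.508ms (4/3)
4. 1243.523ms @ 4 + 932.642ms (3)
5. 2176.166ms @ 7 + 310.881ms (1)

note 2 onset = 4/3b = 414.508ms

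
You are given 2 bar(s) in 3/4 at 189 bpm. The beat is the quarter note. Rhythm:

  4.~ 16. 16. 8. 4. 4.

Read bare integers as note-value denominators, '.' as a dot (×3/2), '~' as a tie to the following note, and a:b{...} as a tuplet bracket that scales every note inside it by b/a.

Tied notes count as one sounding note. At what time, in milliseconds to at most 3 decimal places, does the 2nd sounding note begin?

note 2 onset = 15/8b = 595.238ms

1. 0.0ms @ 0 + 595.238ms (15/8)
2. 595.238ms @ 15/8 + 119.048ms (3/8)
3. 714.286ms @ 9/4 + 238.095ms (3/4)
4. 952.381ms @ 3 + 476.19ms (3/2)
5. 1428.571ms @ 9/2 + 476.19ms (3/2)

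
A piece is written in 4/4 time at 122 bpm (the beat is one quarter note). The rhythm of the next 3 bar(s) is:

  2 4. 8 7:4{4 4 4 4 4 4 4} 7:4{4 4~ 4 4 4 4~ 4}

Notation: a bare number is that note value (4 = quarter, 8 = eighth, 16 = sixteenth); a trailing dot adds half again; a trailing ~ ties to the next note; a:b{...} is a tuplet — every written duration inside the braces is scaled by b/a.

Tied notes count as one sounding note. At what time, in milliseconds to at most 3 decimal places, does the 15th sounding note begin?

1. 0.0ms @ 0 + 983.607ms (2)
2. 983.607ms @ 2 + 737.705ms (3/2)
3. 1721.311ms @ 7/2 + 245.902ms (1/2)
4. 1967.213ms @ 4 + 281.03ms (4/7)
5. 2248.244ms @ 32/7 + 281.03ms (4/7)
6. 2529.274ms @ 36/7 + 281.03ms (4/7)
7. 2810.304ms @ 40/7 + 281.03ms (4/7)
8. 3091.335ms @ 44/7 + 281.03ms (4/7)
9. 3372.365ms @ 48/7 + 281.03ms (4/7)
10. 3653.396ms @ 52/7 + 281.03ms (4/7)
11. 3934.426ms @ 8 + 281.03ms (4/7)
12. 4215.457ms @ 60/7 + 562.061ms (8/7)
13. 4777.518ms @ 68/7 + 281.03ms (4/7)
14. 5058.548ms @ 72/7 + 281.03ms (4/7)
15. 5339.578ms @ 76/7 + 562.061ms (8/7)

note 15 onset = 76/7b = 5339.578ms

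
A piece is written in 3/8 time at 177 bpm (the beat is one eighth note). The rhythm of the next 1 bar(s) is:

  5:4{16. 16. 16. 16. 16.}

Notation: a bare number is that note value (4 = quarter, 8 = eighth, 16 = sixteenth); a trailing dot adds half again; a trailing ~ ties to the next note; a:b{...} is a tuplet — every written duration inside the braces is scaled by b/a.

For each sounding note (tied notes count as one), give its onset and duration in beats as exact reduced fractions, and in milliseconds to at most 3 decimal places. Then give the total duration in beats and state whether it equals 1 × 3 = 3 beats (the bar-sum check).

1) 0.0ms=0b +203.39ms=3/5b
2) 203.39ms=3/5b +203.39ms=3/5b
3) 406.78ms=6/5b +203.39ms=3/5b
4) 610.169ms=9/5b +203.39ms=3/5b
5) 813.559ms=12/5b +203.39ms=3/5b
Σ=3b of 3 (177bpm 3/8) — PASS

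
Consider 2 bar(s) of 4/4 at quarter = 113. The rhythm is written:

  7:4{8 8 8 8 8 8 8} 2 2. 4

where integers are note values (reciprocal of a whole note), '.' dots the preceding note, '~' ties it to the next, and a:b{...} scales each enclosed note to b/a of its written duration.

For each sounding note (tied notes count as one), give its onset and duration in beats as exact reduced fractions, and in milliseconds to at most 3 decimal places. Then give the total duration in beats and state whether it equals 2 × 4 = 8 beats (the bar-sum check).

1) 0.0ms=0b +151.707ms=2/7b
2) 151.707ms=2/7b +151.707ms=2/7b
3) 303.413ms=4/7b +151.707ms=2/7b
4) 455.12ms=6/7b +151.707ms=2/7b
5) 606.827ms=8/7b +151.707ms=2/7b
6) 758.534ms=10/7b +151.707ms=2/7b
7) 910.24ms=12/7b +151.707ms=2/7b
8) 1061.947ms=2b +1061.947ms=2b
9) 2123.894ms=4b +1592.92ms=3b
10) 3716.814ms=7b +530.973ms=1b
Σ=8b of 8 (113bpm 4/4) — PASS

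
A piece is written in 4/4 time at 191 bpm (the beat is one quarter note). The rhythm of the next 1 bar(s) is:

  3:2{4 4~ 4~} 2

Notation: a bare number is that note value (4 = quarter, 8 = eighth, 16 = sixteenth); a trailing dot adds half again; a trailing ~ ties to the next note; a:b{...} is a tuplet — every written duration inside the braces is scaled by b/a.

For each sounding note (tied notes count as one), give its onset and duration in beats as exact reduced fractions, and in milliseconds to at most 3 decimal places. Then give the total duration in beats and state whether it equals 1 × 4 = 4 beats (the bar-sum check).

1) 0.0ms=0b +209.424ms=2/3b
2) 209.424ms=2/3b +1047.12ms=10/3b
Σ=4b of 4 (191bpm 4/4) — PASS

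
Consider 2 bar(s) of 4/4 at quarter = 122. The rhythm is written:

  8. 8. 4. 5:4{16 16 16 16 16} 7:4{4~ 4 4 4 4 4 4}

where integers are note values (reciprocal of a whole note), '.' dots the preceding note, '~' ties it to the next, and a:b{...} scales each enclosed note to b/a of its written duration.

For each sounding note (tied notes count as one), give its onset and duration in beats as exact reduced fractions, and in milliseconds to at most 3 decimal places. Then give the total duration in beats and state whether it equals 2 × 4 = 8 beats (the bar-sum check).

1) 0.0ms=0b +368.852ms=3/4b
2) 368.852ms=3/4b +368.852ms=3/4b
3) 737.705ms=3/2b +737.705ms=3/2b
4) 1475.41ms=3b +98.361ms=1/5b
5) 1573.77ms=16/5b +98.361ms=1/5b
6) 1672.131ms=17/5b +98.361ms=1/5b
7) 1770.492ms=18/5b +98.361ms=1/5b
8) 1868.852ms=19/5b +98.361ms=1/5b
9) 1967.213ms=4b +562.061ms=8/7b
10) 2529.274ms=36/7b +281.03ms=4/7b
11) 2810.304ms=40/7b +281.03ms=4/7b
12) 3091.335ms=44/7b +281.03ms=4/7b
13) 3372.365ms=48/7b +281.03ms=4/7b
14) 3653.396ms=52/7b +281.03ms=4/7b
Σ=8b of 8 (122bpm 4/4) — PASS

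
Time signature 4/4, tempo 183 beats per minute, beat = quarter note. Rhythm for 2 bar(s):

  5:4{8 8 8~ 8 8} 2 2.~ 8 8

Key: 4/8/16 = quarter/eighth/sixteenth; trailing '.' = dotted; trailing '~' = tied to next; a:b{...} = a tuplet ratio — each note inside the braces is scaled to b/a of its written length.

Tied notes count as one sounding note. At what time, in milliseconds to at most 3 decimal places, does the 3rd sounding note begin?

note 3 onset = 4/5b = 262.295ms

1. 0.0ms @ 0 + 131.148ms (2/5)
2. 131.148ms @ 2/5 + 131.148ms (2/5)
3. 262.295ms @ 4/5 + 262.295ms (4/5)
4. 524.59ms @ 8/5 + 131.148ms (2/5)
5. 655.738ms @ 2 + 655.738ms (2)
6. 1311.475ms @ 4 + 1147.541ms (7/2)
7. 2459.016ms @ 15/2 + 163.934ms (1/2)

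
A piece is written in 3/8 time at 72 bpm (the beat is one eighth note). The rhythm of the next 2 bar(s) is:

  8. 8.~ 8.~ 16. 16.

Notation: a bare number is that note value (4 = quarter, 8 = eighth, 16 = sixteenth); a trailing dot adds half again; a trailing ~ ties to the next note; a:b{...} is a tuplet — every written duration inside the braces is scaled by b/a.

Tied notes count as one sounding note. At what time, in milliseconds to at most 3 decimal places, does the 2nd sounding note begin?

1. 0.0ms @ 0 + 1250.0ms (3/2)
2. 1250.0ms @ 3/2 + 3125.0ms (15/4)
3. 4375.0ms @ 21/4 + 625.0ms (3/4)

note 2 onset = 3/2b = 1250.0ms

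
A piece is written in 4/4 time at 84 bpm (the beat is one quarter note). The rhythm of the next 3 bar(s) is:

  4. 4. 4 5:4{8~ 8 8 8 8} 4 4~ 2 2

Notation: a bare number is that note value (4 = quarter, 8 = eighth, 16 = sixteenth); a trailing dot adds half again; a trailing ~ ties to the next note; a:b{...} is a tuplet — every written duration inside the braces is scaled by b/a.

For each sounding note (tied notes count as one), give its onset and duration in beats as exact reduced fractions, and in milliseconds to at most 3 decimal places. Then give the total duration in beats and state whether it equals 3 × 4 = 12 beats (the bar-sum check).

1) 0.0ms=0b +1071.429ms=3/2b
2) 1071.429ms=3/2b +1071.429ms=3/2b
3) 2142.857ms=3b +714.286ms=1b
4) 2857.143ms=4b +571.429ms=4/5b
5) 3428.571ms=24/5b +285.714ms=2/5b
6) 3714.286ms=26/5b +285.714ms=2/5b
7) 4000.0ms=28/5b +285.714ms=2/5b
8) 4285.714ms=6b +714.286ms=1b
9) 5000.0ms=7b +2142.857ms=3b
10) 7142.857ms=10b +1428.571ms=2b
Σ=12b of 12 (84bpm 4/4) — PASS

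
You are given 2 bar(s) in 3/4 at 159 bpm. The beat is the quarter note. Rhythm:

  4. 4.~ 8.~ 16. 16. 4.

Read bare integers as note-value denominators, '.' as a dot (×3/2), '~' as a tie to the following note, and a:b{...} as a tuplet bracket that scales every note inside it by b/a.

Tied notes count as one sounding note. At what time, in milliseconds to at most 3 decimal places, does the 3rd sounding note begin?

note 3 onset = 33/8b = 1556.604ms

1. 0.0ms @ 0 + 566.038ms (3/2)
2. 566.038ms @ 3/2 + 990.566ms (21/8)
3. 1556.604ms @ 33/8 + 141.509ms (3/8)
4. 1698.113ms @ 9/2 + 566.038ms (3/2)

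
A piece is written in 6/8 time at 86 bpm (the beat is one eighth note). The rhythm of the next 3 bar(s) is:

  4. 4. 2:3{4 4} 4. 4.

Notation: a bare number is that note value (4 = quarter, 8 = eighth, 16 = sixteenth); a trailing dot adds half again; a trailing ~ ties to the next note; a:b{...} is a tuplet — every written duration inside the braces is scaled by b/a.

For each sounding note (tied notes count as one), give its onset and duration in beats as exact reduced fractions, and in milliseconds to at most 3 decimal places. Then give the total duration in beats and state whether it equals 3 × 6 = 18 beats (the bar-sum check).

1) 0.0ms=0b +2093.023ms=3b
2) 2093.023ms=3b +2093.023ms=3b
3) 4186.047ms=6b +2093.023ms=3b
4) 6279.07ms=9b +2093.023ms=3b
5) 8372.093ms=12b +2093.023ms=3b
6) 10465.116ms=15b +2093.023ms=3b
Σ=18b of 18 (86bpm 6/8) — PASS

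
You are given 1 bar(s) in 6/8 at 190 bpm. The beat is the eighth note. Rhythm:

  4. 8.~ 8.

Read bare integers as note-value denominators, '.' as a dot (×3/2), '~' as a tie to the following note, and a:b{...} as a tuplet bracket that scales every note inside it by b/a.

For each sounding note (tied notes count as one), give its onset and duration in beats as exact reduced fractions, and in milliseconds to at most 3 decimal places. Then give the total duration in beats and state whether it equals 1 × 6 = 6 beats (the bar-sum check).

1) 0.0ms=0b +947.368ms=3b
2) 947.368ms=3b +947.368ms=3b
Σ=6b of 6 (190bpm 6/8) — PASS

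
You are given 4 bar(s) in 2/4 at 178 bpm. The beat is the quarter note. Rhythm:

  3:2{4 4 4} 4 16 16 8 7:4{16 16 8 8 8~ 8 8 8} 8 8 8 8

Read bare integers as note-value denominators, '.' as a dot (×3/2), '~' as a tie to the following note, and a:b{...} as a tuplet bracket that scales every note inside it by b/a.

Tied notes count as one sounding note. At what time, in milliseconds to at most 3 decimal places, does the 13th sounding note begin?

note 13 onset = 38/7b = 1829.856ms

1. 0.0ms @ 0 + 224.719ms (2/3)
2. 224.719ms @ 2/3 + 224.719ms (2/3)
3. 449.438ms @ 4/3 + 224.719ms (2/3)
4. 674.157ms @ 2 + 337.079ms (1)
5. 1011.236ms @ 3 + 84.27ms (1/4)
6. 1095.506ms @ 13/4 + 84.27ms (1/4)
7. 1179.775ms @ 7/2 + 168.539ms (1/2)
8. 1348.315ms @ 4 + 48.154ms (1/7)
9. 1396.469ms @ 29/7 + 48.154ms (1/7)
10. 1444.623ms @ 30/7 + 96.308ms (2/7)
11. 1540.931ms @ 32/7 + 96.308ms (2/7)
12. 1637.239ms @ 34/7 + 192.616ms (4/7)
13. 1829.856ms @ 38/7 + 96.308ms (2/7)
14. 1926.164ms @ 40/7 + 96.308ms (2/7)
15. 2022.472ms @ 6 + 168.539ms (1/2)
16. 2191.011ms @ 13/2 + 168.539ms (1/2)
17. 2359.551ms @ 7 + 168.539ms (1/2)
18. 2528.09ms @ 15/2 + 168.539ms (1/2)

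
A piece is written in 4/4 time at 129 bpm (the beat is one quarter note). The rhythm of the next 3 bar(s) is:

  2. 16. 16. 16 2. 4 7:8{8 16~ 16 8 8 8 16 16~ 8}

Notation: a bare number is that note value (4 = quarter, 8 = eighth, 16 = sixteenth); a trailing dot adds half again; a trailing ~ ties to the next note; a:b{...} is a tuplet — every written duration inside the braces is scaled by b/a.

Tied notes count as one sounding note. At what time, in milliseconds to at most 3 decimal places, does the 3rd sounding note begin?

1. 0.0ms @ 0 + 1395.349ms (3)
2. 1395.349ms @ 3 + 174.419ms (3/8)
3. 1569.767ms @ 27/8 + 174.419ms (3/8)
4. 1744.186ms @ 15/4 + 116.279ms (1/4)
5. 1860.465ms @ 4 + 1395.349ms (3)
6. 3255.814ms @ 7 + 465.116ms (1)
7. 3720.93ms @ 8 + 265.781ms (4/7)
8. 3986.711ms @ 60/7 + 265.781ms (4/7)
9. 4252.492ms @ 64/7 + 265.781ms (4/7)
10. 4518.272ms @ 68/7 + 265.781ms (4/7)
11. 4784.053ms @ 72/7 + 265.781ms (4/7)
12. 5049.834ms @ 76/7 + 132.89ms (2/7)
13. 5182.724ms @ 78/7 + 398.671ms (6/7)

note 3 onset = 27/8b = 1569.767ms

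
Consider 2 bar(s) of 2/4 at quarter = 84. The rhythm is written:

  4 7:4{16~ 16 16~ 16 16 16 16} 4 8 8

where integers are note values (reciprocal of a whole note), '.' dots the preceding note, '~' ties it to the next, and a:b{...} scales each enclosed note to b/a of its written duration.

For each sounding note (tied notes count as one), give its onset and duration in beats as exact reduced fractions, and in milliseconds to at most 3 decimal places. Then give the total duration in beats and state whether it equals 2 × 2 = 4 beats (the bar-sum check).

1) 0.0ms=0b +714.286ms=1b
2) 714.286ms=1b +204.082ms=2/7b
3) 918.367ms=9/7b +204.082ms=2/7b
4) 1122.449ms=11/7b +102.041ms=1/7b
5) 1224.49ms=12/7b +102.041ms=1/7b
6) 1326.531ms=13/7b +102.041ms=1/7b
7) 1428.571ms=2b +714.286ms=1b
8) 2142.857ms=3b +357.143ms=1/2b
9) 2500.0ms=7/2b +357.143ms=1/2b
Σ=4b of 4 (84bpm 2/4) — PASS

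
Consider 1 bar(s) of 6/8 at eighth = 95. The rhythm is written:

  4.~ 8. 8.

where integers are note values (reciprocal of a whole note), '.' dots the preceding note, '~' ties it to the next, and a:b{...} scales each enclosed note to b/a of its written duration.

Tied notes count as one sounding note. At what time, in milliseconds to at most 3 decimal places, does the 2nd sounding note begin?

note 2 onset = 9/2b = 2842.105ms

1. 0.0ms @ 0 + 2842.105ms (9/2)
2. 2842.105ms @ 9/2 + 947.368ms (3/2)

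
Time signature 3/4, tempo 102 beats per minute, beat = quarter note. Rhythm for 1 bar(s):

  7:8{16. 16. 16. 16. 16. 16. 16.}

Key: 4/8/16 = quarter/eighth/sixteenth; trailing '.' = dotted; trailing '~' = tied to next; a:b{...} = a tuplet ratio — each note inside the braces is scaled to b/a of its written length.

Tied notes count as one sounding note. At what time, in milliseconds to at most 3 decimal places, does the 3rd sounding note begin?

note 3 onset = 6/7b = 504.202ms

1. 0.0ms @ 0 + 252.101ms (3/7)
2. 252.101ms @ 3/7 + 252.101ms (3/7)
3. 504.202ms @ 6/7 + 252.101ms (3/7)
4. 756.303ms @ 9/7 + 252.101ms (3/7)
5. 1008.403ms @ 12/7 + 252.101ms (3/7)
6. 1260.504ms @ 15/7 + 252.101ms (3/7)
7. 1512.605ms @ 18/7 + 252.101ms (3/7)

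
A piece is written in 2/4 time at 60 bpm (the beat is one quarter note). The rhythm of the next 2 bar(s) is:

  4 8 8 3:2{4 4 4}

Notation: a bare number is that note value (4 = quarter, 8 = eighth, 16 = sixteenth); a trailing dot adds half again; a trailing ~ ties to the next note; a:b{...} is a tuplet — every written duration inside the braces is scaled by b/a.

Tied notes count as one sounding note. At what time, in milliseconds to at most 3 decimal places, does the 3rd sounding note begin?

1. 0.0ms @ 0 + 1000.0ms (1)
2. 1000.0ms @ 1 + 500.0ms (1/2)
3. 1500.0ms @ 3/2 + 500.0ms (1/2)
4. 2000.0ms @ 2 + 666.667ms (2/3)
5. 2666.667ms @ 8/3 + 666.667ms (2/3)
6. 3333.333ms @ 10/3 + 666.667ms (2/3)

note 3 onset = 3/2b = 1500.0ms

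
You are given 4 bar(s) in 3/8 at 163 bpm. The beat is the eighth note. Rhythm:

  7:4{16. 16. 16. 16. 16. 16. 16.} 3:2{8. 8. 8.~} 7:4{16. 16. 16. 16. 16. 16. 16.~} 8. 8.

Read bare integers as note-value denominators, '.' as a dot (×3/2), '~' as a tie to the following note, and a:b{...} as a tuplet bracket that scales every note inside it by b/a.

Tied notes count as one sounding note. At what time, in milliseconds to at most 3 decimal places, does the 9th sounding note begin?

note 9 onset = 4b = 1472.393ms

1. 0.0ms @ 0 + 157.756ms (3/7)
2. 157.756ms @ 3/7 + 157.756ms (3/7)
3. 315.513ms @ 6/7 + 157.756ms (3/7)
4. 473.269ms @ 9/7 + 157.756ms (3/7)
5. 631.025ms @ 12/7 + 157.756ms (3/7)
6. 788.782ms @ 15/7 + 157.756ms (3/7)
7. 946.538ms @ 18/7 + 157.756ms (3/7)
8. 1104.294ms @ 3 + 368.098ms (1)
9. 1472.393ms @ 4 + 368.098ms (1)
10. 1840.491ms @ 5 + 525.855ms (10/7)
11. 2366.345ms @ 45/7 + 157.756ms (3/7)
12. 2524.102ms @ 48/7 + 157.756ms (3/7)
13. 2681.858ms @ 51/7 + 157.756ms (3/7)
14. 2839.614ms @ 54/7 + 157.756ms (3/7)
15. 2997.371ms @ 57/7 + 157.756ms (3/7)
16. 3155.127ms @ 60/7 + 709.904ms (27/14)
17. 3865.031ms @ 21/2 + 552.147ms (3/2)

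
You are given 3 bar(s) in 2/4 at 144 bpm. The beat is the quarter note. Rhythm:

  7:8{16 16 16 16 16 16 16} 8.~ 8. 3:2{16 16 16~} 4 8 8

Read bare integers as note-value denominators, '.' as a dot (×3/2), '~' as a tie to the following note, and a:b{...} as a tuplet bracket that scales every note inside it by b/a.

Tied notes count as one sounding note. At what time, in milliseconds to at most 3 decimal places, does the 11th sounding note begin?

note 11 onset = 23/6b = 1597.222ms

1. 0.0ms @ 0 + 119.048ms (2/7)
2. 119.048ms @ 2/7 + 119.048ms (2/7)
3. 238.095ms @ 4/7 + 119.048ms (2/7)
4. 357.143ms @ 6/7 + 119.048ms (2/7)
5. 476.19ms @ 8/7 + 119.048ms (2/7)
6. 595.238ms @ 10/7 + 119.048ms (2/7)
7. 714.286ms @ 12/7 + 119.048ms (2/7)
8. 833.333ms @ 2 + 625.0ms (3/2)
9. 1458.333ms @ 7/2 + 69.444ms (1/6)
10. 1527.778ms @ 11/3 + 69.444ms (1/6)
11. 1597.222ms @ 23/6 + 486.111ms (7/6)
12. 2083.333ms @ 5 + 208.333ms (1/2)
13. 2291.667ms @ 11/2 + 208.333ms (1/2)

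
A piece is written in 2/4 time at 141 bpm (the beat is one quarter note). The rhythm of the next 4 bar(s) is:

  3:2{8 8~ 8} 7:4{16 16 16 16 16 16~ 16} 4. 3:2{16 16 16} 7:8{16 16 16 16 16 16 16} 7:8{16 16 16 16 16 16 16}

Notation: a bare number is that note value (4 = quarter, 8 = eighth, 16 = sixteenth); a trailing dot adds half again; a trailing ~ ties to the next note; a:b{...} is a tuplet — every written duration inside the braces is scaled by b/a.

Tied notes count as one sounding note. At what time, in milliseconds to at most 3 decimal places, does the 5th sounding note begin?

1. 0.0ms @ 0 + 141.844ms (1/3)
2. 141.844ms @ 1/3 + 283.688ms (2/3)
3. 425.532ms @ 1 + 60.79ms (1/7)
4. 486.322ms @ 8/7 + 60.79ms (1/7)
5. 547.112ms @ 9/7 + 60.79ms (1/7)
6. 607.903ms @ 10/7 + 60.79ms (1/7)
7. 668.693ms @ 11/7 + 60.79ms (1/7)
8. 729.483ms @ 12/7 + 121.581ms (2/7)
9. 851.064ms @ 2 + 638.298ms (3/2)
10. 1489.362ms @ 7/2 + 70.922ms (1/6)
11. 1560.284ms @ 11/3 + 70.922ms (1/6)
12. 1631.206ms @ 23/6 + 70.922ms (1/6)
13. 1702.128ms @ 4 + 121.581ms (2/7)
14. 1823.708ms @ 30/7 + 121.581ms (2/7)
15. 1945.289ms @ 32/7 + 121.581ms (2/7)
16. 2066.869ms @ 34/7 + 121.581ms (2/7)
17. 2188.45ms @ 36/7 + 121.581ms (2/7)
18. 2310.03ms @ 38/7 + 121.581ms (2/7)
19. 2431.611ms @ 40/7 + 121.581ms (2/7)
20. 2553.191ms @ 6 + 121.581ms (2/7)
21. 2674.772ms @ 44/7 + 121.581ms (2/7)
22. 2796.353ms @ 46/7 + 121.581ms (2/7)
23. 2917.933ms @ 48/7 + 121.581ms (2/7)
24. 3039.514ms @ 50/7 + 121.581ms (2/7)
25. 3161.094ms @ 52/7 + 121.581ms (2/7)
26. 3282.675ms @ 54/7 + 121.581ms (2/7)

note 5 onset = 9/7b = 547.112ms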